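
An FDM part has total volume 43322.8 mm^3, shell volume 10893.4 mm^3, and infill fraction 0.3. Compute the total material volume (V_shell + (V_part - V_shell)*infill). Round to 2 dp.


V_infill = (43322.8 - 10893.4) * 0.3 = 9728.82
V_total = 10893.4 + 9728.82 = 20622.22 mm^3


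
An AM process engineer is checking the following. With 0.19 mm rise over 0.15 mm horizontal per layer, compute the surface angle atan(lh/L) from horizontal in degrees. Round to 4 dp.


angle = atan(0.19/0.15) = 51.7098 degrees


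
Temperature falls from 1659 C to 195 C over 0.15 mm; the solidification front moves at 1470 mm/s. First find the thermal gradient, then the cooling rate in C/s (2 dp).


G = (1659-195)/0.15 = 9760.0 C/mm
CR = 9760.0 * 1470 = 14347200.0 C/s


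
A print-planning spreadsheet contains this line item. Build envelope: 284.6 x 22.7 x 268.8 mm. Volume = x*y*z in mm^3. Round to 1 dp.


V = 284.6 * 22.7 * 268.8 = 1736560.9 mm^3


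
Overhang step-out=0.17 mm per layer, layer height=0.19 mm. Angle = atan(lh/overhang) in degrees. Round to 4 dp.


angle = atan(0.19/0.17) = 48.1798 degrees


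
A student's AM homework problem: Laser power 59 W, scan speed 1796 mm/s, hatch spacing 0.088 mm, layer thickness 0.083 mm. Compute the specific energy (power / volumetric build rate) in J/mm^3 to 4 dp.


Build rate = 1796 * 0.088 * 0.083 = 13.117984 mm^3/s
SE = 59 / 13.117984 = 4.4976 J/mm^3


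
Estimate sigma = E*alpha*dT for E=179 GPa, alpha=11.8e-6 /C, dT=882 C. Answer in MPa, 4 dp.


sigma = 179*1000 * 11.8e-6 * 882 = 1862.9604 MPa


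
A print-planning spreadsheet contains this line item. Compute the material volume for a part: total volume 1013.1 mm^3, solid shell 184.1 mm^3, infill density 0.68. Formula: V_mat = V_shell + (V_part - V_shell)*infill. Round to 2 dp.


V_infill = (1013.1 - 184.1) * 0.68 = 563.72
V_total = 184.1 + 563.72 = 747.82 mm^3


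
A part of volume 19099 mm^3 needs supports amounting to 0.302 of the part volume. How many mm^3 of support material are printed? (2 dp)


V_support = 19099 * 0.302 = 5767.9 mm^3


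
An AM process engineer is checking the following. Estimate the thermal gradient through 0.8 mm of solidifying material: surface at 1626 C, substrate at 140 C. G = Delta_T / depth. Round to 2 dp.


G = (1626-140)/0.8 = 1857.5 C/mm


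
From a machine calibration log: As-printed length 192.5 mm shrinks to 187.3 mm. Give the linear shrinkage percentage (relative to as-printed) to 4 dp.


Shrinkage = ((192.5-187.3)/192.5)*100 = 2.7013 %


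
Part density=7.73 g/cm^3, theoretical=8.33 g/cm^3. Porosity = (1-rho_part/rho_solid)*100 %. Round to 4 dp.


Porosity = (1-7.73/8.33)*100 = 7.2029 %


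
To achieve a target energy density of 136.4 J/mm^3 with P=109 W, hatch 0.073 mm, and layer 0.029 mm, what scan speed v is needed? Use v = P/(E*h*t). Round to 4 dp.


v = 109 / (136.4*0.073*0.029) = 377.4777 mm/s


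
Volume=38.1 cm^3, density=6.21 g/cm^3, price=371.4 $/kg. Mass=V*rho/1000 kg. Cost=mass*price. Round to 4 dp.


Mass = 38.1*6.21/1000 = 0.236601 kg
Cost = 0.236601 * 371.4 = 87.8736 $


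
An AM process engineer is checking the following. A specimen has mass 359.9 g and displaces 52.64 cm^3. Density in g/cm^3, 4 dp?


rho = 359.9 / 52.64 = 6.837 g/cm^3


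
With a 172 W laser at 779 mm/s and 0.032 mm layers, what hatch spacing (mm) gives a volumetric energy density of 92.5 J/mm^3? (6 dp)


h = 172 / (92.5*779*0.032) = 0.074593 mm


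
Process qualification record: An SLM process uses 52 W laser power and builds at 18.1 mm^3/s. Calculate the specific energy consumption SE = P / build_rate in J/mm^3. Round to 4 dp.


SE = 52 / 18.1 = 2.8729 J/mm^3


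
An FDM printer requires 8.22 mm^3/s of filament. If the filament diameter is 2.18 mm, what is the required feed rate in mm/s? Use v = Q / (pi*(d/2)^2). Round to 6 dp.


A = pi*(2.18/2)^2 = 3.732526
v = 8.22 / 3.732526 = 2.202262 mm/s


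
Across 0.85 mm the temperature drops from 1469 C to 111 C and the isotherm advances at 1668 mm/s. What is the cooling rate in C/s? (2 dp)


G = (1469-111)/0.85 = 1597.64705882 C/mm
CR = 1597.64705882 * 1668 = 2664875.29 C/s


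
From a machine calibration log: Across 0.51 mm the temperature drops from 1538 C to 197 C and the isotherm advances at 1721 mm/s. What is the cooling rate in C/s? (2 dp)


G = (1538-197)/0.51 = 2629.41176471 C/mm
CR = 2629.41176471 * 1721 = 4525217.65 C/s


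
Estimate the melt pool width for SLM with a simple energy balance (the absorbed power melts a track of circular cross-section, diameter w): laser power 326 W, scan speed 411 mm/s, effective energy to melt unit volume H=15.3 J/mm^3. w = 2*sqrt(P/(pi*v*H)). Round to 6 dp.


w = 2*sqrt(326/(pi*411*15.3)) = 0.25692 mm


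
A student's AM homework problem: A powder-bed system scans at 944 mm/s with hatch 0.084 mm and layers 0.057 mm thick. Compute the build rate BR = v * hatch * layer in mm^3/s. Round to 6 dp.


Rate = 944 * 0.084 * 0.057 = 4.519872 mm^3/s


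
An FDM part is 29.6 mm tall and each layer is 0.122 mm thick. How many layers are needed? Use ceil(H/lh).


Layers = ceil(29.6/0.122) = 243


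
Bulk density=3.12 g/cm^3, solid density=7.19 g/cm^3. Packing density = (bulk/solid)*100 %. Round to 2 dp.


Packing = (3.12/7.19)*100 = 43.39 %


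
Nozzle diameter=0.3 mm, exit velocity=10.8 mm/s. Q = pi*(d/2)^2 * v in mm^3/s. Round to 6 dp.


A = pi*(0.3/2)^2 = 0.07068583 mm^2
Q = 0.07068583 * 10.8 = 0.763407 mm^3/s


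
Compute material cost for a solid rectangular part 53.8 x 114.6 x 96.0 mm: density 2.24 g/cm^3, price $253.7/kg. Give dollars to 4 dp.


V = 53.8 * 114.6 * 96.0 = 591886.08 mm^3 = 591.88608 cm^3
Mass = 591.88608 * 2.24 / 1000 = 1.32582482 kg
Cost = 1.32582482 * 253.7 = 336.3618 $


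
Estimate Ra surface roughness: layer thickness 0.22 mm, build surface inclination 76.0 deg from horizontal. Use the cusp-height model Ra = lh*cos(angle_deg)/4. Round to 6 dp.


Ra = 0.22 * cos(76.0) / 4 = 0.013306 mm


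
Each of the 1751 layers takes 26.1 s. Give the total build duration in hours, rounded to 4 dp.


t = 1751 * 26.1 / 3600 = 12.6948 hrs


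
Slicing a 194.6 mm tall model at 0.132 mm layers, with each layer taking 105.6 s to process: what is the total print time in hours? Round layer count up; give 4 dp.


Layers = ceil(194.6/0.132) = 1475
t = 1475 * 105.6 / 3600 = 43.2667 hrs


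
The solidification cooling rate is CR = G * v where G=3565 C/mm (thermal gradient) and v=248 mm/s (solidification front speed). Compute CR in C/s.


CR = 3565 * 248 = 884120 C/s


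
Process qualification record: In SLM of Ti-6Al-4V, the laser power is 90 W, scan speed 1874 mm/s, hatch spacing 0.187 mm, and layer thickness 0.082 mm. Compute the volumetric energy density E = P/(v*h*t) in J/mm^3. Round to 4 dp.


E = 90 / (1874*0.187*0.082) = 3.132 J/mm^3


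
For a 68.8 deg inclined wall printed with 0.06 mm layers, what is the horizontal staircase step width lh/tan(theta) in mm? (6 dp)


step = 0.06 / tan(68.8) = 0.023272 mm


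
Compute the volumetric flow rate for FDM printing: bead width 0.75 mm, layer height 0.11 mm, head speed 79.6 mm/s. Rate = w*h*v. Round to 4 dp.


Rate = 0.75 * 0.11 * 79.6 = 6.567 mm^3/s


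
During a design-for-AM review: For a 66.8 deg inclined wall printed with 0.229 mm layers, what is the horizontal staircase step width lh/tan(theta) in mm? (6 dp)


step = 0.229 / tan(66.8) = 0.09815 mm


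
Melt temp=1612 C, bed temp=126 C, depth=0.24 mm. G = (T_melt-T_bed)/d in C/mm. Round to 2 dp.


G = (1612-126)/0.24 = 6191.67 C/mm


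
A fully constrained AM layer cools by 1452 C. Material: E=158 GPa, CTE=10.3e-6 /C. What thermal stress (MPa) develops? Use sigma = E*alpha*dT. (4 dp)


sigma = 158*1000 * 10.3e-6 * 1452 = 2362.9848 MPa


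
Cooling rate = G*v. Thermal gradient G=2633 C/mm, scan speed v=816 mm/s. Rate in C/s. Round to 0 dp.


CR = 2633 * 816 = 2148528 C/s


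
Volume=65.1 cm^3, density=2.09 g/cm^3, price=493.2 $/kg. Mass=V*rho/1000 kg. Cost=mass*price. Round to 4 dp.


Mass = 65.1*2.09/1000 = 0.136059 kg
Cost = 0.136059 * 493.2 = 67.1043 $


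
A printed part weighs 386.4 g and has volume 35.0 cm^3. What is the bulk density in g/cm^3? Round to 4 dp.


rho = 386.4 / 35.0 = 11.04 g/cm^3


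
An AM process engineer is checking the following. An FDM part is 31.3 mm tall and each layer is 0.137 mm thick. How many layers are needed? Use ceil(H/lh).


Layers = ceil(31.3/0.137) = 229


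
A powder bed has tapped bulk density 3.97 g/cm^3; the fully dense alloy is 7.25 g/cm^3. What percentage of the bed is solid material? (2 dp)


Packing = (3.97/7.25)*100 = 54.76 %


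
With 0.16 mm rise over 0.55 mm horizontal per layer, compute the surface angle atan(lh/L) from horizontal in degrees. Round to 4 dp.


angle = atan(0.16/0.55) = 16.2202 degrees


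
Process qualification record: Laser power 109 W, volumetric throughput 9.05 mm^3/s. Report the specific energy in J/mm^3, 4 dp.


SE = 109 / 9.05 = 12.0442 J/mm^3


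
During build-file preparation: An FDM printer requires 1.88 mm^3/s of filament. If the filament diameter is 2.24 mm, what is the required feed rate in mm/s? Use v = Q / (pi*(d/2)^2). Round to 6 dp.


A = pi*(2.24/2)^2 = 3.940814
v = 1.88 / 3.940814 = 0.477059 mm/s


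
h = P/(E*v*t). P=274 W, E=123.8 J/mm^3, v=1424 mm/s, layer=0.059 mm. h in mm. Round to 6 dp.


h = 274 / (123.8*1424*0.059) = 0.026343 mm


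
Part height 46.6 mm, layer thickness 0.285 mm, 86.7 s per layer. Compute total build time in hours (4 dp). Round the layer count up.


Layers = ceil(46.6/0.285) = 164
t = 164 * 86.7 / 3600 = 3.9497 hrs


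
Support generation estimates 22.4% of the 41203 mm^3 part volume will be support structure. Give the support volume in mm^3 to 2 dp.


V_support = 41203 * 0.224 = 9229.47 mm^3


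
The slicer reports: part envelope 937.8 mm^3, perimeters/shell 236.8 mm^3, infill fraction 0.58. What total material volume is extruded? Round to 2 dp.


V_infill = (937.8 - 236.8) * 0.58 = 406.58
V_total = 236.8 + 406.58 = 643.38 mm^3


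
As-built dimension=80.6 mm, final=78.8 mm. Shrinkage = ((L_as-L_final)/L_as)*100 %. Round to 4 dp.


Shrinkage = ((80.6-78.8)/80.6)*100 = 2.2333 %


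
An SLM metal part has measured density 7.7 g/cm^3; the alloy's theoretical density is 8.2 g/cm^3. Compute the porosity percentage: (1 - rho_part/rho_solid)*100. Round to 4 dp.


Porosity = (1-7.7/8.2)*100 = 6.0976 %


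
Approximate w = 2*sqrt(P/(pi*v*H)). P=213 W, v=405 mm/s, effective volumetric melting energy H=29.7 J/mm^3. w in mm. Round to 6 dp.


w = 2*sqrt(213/(pi*405*29.7)) = 0.150155 mm


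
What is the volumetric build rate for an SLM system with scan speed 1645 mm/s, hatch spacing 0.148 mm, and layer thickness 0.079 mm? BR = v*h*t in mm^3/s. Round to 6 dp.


Rate = 1645 * 0.148 * 0.079 = 19.23334 mm^3/s


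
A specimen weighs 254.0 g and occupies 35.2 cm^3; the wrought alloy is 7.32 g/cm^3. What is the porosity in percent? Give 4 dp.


rho_part = 254.0 / 35.2 = 7.21590909 g/cm^3
Porosity = (1 - 7.21590909/7.32)*100 = 1.422 %


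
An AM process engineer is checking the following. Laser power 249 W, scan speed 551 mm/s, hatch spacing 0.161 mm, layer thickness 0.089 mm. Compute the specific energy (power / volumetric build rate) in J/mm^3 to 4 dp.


Build rate = 551 * 0.161 * 0.089 = 7.895279 mm^3/s
SE = 249 / 7.895279 = 31.5378 J/mm^3


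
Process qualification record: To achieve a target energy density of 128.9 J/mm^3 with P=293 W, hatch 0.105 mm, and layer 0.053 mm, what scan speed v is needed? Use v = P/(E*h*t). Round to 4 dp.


v = 293 / (128.9*0.105*0.053) = 408.46 mm/s


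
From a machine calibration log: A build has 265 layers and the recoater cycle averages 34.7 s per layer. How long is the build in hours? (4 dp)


t = 265 * 34.7 / 3600 = 2.5543 hrs


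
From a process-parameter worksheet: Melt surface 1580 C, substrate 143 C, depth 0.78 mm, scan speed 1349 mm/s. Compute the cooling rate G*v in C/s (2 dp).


G = (1580-143)/0.78 = 1842.30769231 C/mm
CR = 1842.30769231 * 1349 = 2485273.08 C/s


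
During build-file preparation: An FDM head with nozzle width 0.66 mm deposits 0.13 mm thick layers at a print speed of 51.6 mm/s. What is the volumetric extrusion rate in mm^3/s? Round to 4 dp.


Rate = 0.66 * 0.13 * 51.6 = 4.4273 mm^3/s


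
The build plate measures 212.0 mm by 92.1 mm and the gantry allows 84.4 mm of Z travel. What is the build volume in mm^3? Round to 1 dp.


V = 212.0 * 92.1 * 84.4 = 1647926.9 mm^3


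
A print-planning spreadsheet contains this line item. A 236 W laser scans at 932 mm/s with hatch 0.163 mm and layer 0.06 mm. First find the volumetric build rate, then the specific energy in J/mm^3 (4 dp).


Build rate = 932 * 0.163 * 0.06 = 9.11496 mm^3/s
SE = 236 / 9.11496 = 25.8915 J/mm^3


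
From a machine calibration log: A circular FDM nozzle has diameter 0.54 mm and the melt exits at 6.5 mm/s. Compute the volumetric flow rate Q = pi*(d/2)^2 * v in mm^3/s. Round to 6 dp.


A = pi*(0.54/2)^2 = 0.2290221 mm^2
Q = 0.2290221 * 6.5 = 1.488644 mm^3/s


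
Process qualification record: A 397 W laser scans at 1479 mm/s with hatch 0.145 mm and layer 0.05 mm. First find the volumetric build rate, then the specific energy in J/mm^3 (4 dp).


Build rate = 1479 * 0.145 * 0.05 = 10.72275 mm^3/s
SE = 397 / 10.72275 = 37.0241 J/mm^3


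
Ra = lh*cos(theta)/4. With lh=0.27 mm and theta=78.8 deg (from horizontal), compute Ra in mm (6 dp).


Ra = 0.27 * cos(78.8) / 4 = 0.013111 mm


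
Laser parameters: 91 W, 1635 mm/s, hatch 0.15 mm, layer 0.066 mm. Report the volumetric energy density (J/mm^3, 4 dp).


E = 91 / (1635*0.15*0.066) = 5.622 J/mm^3


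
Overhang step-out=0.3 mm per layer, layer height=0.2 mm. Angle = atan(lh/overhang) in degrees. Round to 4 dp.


angle = atan(0.2/0.3) = 33.6901 degrees


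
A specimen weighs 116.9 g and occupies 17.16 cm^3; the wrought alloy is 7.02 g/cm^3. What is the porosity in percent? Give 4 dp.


rho_part = 116.9 / 17.16 = 6.81235431 g/cm^3
Porosity = (1 - 6.81235431/7.02)*100 = 2.9579 %


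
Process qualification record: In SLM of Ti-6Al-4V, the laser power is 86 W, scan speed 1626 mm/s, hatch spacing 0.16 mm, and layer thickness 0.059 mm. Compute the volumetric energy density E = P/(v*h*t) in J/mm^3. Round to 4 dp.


E = 86 / (1626*0.16*0.059) = 5.6028 J/mm^3


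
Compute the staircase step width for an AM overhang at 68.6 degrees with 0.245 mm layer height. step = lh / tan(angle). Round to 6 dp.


step = 0.245 / tan(68.6) = 0.096014 mm


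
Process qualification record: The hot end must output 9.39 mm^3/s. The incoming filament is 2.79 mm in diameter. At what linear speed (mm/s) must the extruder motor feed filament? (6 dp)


A = pi*(2.79/2)^2 = 6.113618
v = 9.39 / 6.113618 = 1.535915 mm/s


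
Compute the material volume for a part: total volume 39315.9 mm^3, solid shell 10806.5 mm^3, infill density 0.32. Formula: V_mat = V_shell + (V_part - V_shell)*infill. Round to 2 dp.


V_infill = (39315.9 - 10806.5) * 0.32 = 9123.01
V_total = 10806.5 + 9123.01 = 19929.51 mm^3


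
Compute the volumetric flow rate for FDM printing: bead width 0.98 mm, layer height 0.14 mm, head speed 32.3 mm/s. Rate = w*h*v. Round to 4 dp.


Rate = 0.98 * 0.14 * 32.3 = 4.4316 mm^3/s


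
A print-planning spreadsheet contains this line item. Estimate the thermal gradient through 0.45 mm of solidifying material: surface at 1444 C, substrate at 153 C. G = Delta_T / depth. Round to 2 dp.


G = (1444-153)/0.45 = 2868.89 C/mm


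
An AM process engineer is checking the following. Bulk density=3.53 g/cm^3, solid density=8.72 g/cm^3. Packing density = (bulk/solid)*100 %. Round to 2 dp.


Packing = (3.53/8.72)*100 = 40.48 %


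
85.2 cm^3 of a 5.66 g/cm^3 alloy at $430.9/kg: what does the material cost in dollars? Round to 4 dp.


Mass = 85.2*5.66/1000 = 0.482232 kg
Cost = 0.482232 * 430.9 = 207.7938 $


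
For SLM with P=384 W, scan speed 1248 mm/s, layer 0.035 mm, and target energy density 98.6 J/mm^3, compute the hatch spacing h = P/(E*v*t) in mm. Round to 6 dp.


h = 384 / (98.6*1248*0.035) = 0.08916 mm


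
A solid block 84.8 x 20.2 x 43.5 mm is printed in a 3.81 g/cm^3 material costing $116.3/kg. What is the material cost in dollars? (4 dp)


V = 84.8 * 20.2 * 43.5 = 74513.76 mm^3 = 74.51376 cm^3
Mass = 74.51376 * 3.81 / 1000 = 0.28389743 kg
Cost = 0.28389743 * 116.3 = 33.0173 $


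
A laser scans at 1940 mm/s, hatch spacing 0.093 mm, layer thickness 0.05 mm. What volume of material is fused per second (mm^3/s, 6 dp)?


Rate = 1940 * 0.093 * 0.05 = 9.021 mm^3/s


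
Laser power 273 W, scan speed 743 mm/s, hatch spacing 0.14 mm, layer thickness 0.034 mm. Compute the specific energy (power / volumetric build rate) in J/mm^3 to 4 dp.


Build rate = 743 * 0.14 * 0.034 = 3.53668 mm^3/s
SE = 273 / 3.53668 = 77.191 J/mm^3


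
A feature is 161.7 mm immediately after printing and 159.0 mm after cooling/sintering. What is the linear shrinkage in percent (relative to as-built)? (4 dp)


Shrinkage = ((161.7-159.0)/161.7)*100 = 1.6698 %


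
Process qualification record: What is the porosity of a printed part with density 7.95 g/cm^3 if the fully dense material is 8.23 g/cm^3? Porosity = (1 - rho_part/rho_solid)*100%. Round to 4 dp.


Porosity = (1-7.95/8.23)*100 = 3.4022 %


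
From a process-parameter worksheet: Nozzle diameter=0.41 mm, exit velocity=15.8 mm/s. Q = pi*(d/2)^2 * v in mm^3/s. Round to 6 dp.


A = pi*(0.41/2)^2 = 0.13202543 mm^2
Q = 0.13202543 * 15.8 = 2.086002 mm^3/s


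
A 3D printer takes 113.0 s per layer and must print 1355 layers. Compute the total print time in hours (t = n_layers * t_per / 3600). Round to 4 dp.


t = 1355 * 113.0 / 3600 = 42.5319 hrs


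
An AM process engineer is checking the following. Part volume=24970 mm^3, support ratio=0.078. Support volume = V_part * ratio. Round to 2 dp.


V_support = 24970 * 0.078 = 1947.66 mm^3


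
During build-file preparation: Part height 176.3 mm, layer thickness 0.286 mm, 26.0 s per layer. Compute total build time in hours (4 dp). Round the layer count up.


Layers = ceil(176.3/0.286) = 617
t = 617 * 26.0 / 3600 = 4.4561 hrs


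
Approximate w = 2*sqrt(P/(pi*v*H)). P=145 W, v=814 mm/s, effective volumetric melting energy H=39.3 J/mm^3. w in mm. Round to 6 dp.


w = 2*sqrt(145/(pi*814*39.3)) = 0.075968 mm


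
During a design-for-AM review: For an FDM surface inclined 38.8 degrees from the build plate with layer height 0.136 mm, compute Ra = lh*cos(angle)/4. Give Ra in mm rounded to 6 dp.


Ra = 0.136 * cos(38.8) / 4 = 0.026497 mm


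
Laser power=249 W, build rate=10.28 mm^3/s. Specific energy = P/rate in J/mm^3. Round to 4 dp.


SE = 249 / 10.28 = 24.2218 J/mm^3


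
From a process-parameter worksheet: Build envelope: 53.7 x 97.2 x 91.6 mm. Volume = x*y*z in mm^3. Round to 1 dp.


V = 53.7 * 97.2 * 91.6 = 478119.0 mm^3


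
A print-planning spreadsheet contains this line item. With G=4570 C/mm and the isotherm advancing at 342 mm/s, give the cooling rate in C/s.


CR = 4570 * 342 = 1562940 C/s


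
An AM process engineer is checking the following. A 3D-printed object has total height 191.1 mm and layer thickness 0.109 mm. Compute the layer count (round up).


Layers = ceil(191.1/0.109) = 1754


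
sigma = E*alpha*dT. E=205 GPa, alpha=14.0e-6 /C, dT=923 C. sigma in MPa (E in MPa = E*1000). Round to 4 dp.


sigma = 205*1000 * 14.0e-6 * 923 = 2649.01 MPa


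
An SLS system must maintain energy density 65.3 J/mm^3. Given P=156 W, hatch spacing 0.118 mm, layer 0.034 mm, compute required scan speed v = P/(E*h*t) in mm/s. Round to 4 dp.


v = 156 / (65.3*0.118*0.034) = 595.4571 mm/s


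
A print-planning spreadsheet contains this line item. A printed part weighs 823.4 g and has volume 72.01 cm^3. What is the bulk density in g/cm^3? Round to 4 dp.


rho = 823.4 / 72.01 = 11.4345 g/cm^3


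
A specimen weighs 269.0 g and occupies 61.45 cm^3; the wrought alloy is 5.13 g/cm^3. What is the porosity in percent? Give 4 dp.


rho_part = 269.0 / 61.45 = 4.37754272 g/cm^3
Porosity = (1 - 4.37754272/5.13)*100 = 14.6678 %


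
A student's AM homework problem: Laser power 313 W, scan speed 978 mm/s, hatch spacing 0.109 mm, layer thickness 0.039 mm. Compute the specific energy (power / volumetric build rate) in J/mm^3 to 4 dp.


Build rate = 978 * 0.109 * 0.039 = 4.157478 mm^3/s
SE = 313 / 4.157478 = 75.286 J/mm^3


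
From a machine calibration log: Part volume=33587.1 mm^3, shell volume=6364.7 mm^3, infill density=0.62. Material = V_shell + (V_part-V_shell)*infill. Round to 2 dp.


V_infill = (33587.1 - 6364.7) * 0.62 = 16877.89
V_total = 6364.7 + 16877.89 = 23242.59 mm^3


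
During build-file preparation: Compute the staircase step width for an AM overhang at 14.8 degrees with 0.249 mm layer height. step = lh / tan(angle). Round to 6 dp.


step = 0.249 / tan(14.8) = 0.942427 mm


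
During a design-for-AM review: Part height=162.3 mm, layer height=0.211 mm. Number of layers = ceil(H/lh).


Layers = ceil(162.3/0.211) = 770


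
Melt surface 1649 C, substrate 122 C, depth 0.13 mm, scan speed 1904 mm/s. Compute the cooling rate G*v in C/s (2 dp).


G = (1649-122)/0.13 = 11746.15384615 C/mm
CR = 11746.15384615 * 1904 = 22364676.92 C/s


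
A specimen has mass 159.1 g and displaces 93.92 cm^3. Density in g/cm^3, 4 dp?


rho = 159.1 / 93.92 = 1.694 g/cm^3


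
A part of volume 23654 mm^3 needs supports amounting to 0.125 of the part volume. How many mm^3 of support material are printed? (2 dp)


V_support = 23654 * 0.125 = 2956.75 mm^3


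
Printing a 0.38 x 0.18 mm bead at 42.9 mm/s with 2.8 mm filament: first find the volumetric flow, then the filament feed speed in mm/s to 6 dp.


Q = 0.38 * 0.18 * 42.9 = 2.93436 mm^3/s
A_fil = pi*(2.8/2)^2 = 6.1575216 mm^2
v_feed = 2.93436 / 6.1575216 = 0.476549 mm/s


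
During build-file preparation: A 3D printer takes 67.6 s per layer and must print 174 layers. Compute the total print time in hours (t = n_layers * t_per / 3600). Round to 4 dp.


t = 174 * 67.6 / 3600 = 3.2673 hrs


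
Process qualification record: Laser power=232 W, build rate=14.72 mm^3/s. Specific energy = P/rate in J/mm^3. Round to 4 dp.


SE = 232 / 14.72 = 15.7609 J/mm^3


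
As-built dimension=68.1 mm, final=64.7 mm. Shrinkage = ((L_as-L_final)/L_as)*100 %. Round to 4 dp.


Shrinkage = ((68.1-64.7)/68.1)*100 = 4.9927 %


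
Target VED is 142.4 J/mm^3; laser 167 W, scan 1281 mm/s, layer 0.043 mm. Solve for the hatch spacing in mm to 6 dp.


h = 167 / (142.4*1281*0.043) = 0.021291 mm


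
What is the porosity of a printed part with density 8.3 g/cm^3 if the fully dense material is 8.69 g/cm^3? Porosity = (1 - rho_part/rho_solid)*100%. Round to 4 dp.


Porosity = (1-8.3/8.69)*100 = 4.4879 %


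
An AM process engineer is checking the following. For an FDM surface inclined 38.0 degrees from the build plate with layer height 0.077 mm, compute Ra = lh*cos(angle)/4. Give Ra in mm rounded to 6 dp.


Ra = 0.077 * cos(38.0) / 4 = 0.015169 mm


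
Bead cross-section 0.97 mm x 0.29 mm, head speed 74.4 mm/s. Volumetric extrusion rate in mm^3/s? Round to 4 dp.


Rate = 0.97 * 0.29 * 74.4 = 20.9287 mm^3/s


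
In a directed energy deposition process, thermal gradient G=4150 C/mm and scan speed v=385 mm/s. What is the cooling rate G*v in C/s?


CR = 4150 * 385 = 1597750 C/s


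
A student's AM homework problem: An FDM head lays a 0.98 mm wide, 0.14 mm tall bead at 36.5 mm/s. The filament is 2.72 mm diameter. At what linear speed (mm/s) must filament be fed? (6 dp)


Q = 0.98 * 0.14 * 36.5 = 5.0078 mm^3/s
A_fil = pi*(2.72/2)^2 = 5.81068977 mm^2
v_feed = 5.0078 / 5.81068977 = 0.861825 mm/s


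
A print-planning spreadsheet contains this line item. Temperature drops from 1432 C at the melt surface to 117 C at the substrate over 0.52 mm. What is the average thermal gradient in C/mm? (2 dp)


G = (1432-117)/0.52 = 2528.85 C/mm


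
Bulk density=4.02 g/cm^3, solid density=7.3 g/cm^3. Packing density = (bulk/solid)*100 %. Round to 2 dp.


Packing = (4.02/7.3)*100 = 55.07 %


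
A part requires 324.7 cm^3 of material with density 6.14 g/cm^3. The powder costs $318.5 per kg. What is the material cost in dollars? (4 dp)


Mass = 324.7*6.14/1000 = 1.993658 kg
Cost = 1.993658 * 318.5 = 634.9801 $


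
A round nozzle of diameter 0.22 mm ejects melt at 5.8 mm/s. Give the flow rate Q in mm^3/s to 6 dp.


A = pi*(0.22/2)^2 = 0.03801327 mm^2
Q = 0.03801327 * 5.8 = 0.220477 mm^3/s


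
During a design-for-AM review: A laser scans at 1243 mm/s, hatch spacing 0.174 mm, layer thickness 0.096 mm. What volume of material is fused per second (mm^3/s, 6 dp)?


Rate = 1243 * 0.174 * 0.096 = 20.763072 mm^3/s


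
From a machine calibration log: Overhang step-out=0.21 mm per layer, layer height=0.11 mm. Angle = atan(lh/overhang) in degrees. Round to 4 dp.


angle = atan(0.11/0.21) = 27.646 degrees


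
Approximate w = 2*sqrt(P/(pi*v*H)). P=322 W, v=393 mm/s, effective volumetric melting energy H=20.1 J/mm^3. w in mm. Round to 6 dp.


w = 2*sqrt(322/(pi*393*20.1)) = 0.227818 mm


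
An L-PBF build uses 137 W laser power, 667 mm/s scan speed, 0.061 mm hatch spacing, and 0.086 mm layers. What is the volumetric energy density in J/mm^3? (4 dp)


E = 137 / (667*0.061*0.086) = 39.1531 J/mm^3


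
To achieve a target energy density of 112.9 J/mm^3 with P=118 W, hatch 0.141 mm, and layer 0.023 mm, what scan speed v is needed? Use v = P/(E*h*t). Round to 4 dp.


v = 118 / (112.9*0.141*0.023) = 322.2858 mm/s


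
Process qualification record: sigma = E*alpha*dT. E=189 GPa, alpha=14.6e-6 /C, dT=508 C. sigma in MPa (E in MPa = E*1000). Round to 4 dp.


sigma = 189*1000 * 14.6e-6 * 508 = 1401.7752 MPa


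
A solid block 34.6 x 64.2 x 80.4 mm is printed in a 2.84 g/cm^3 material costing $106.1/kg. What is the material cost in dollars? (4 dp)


V = 34.6 * 64.2 * 80.4 = 178594.128 mm^3 = 178.594128 cm^3
Mass = 178.594128 * 2.84 / 1000 = 0.50720732 kg
Cost = 0.50720732 * 106.1 = 53.8147 $


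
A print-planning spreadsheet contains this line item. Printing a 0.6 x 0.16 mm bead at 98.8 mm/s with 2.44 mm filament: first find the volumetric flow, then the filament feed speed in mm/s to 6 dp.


Q = 0.6 * 0.16 * 98.8 = 9.4848 mm^3/s
A_fil = pi*(2.44/2)^2 = 4.67594651 mm^2
v_feed = 9.4848 / 4.67594651 = 2.028424 mm/s


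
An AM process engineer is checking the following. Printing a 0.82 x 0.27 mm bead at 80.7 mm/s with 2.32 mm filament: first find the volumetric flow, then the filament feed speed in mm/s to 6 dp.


Q = 0.82 * 0.27 * 80.7 = 17.86698 mm^3/s
A_fil = pi*(2.32/2)^2 = 4.22732707 mm^2
v_feed = 17.86698 / 4.22732707 = 4.226543 mm/s


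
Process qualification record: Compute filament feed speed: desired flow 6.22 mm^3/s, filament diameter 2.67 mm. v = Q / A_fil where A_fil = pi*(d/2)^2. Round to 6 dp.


A = pi*(2.67/2)^2 = 5.599025
v = 6.22 / 5.599025 = 1.110908 mm/s


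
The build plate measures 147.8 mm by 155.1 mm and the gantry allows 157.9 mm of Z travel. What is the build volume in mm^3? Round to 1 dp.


V = 147.8 * 155.1 * 157.9 = 3619664.9 mm^3


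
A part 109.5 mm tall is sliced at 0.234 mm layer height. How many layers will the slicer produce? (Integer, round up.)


Layers = ceil(109.5/0.234) = 468


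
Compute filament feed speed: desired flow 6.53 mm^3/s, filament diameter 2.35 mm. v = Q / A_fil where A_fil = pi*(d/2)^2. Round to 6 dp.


A = pi*(2.35/2)^2 = 4.337361
v = 6.53 / 4.337361 = 1.505524 mm/s


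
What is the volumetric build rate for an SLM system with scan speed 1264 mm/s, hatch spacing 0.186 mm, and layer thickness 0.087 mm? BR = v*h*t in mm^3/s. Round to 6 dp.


Rate = 1264 * 0.186 * 0.087 = 20.454048 mm^3/s


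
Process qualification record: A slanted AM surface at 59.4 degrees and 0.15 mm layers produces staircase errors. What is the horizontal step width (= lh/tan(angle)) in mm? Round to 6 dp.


step = 0.15 / tan(59.4) = 0.08871 mm


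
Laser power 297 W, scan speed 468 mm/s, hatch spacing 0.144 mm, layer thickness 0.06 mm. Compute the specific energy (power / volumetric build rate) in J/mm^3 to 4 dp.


Build rate = 468 * 0.144 * 0.06 = 4.04352 mm^3/s
SE = 297 / 4.04352 = 73.4509 J/mm^3


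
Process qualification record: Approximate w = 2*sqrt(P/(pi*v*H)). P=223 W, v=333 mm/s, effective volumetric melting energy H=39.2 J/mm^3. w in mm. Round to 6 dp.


w = 2*sqrt(223/(pi*333*39.2)) = 0.147483 mm


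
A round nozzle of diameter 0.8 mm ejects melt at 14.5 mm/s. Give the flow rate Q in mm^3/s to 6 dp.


A = pi*(0.8/2)^2 = 0.50265482 mm^2
Q = 0.50265482 * 14.5 = 7.288495 mm^3/s


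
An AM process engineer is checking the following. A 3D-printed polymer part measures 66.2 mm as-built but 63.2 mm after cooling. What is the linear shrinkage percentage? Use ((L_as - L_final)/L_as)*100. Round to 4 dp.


Shrinkage = ((66.2-63.2)/66.2)*100 = 4.5317 %


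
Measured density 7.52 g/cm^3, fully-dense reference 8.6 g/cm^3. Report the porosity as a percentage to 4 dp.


Porosity = (1-7.52/8.6)*100 = 12.5581 %


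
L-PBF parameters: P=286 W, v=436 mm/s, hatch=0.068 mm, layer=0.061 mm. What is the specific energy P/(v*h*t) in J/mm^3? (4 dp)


Build rate = 436 * 0.068 * 0.061 = 1.808528 mm^3/s
SE = 286 / 1.808528 = 158.1397 J/mm^3


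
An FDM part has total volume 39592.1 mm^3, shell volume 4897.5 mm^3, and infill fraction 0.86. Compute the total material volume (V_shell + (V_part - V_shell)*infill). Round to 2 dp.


V_infill = (39592.1 - 4897.5) * 0.86 = 29837.36
V_total = 4897.5 + 29837.36 = 34734.86 mm^3


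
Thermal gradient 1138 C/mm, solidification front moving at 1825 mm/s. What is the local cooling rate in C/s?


CR = 1138 * 1825 = 2076850 C/s


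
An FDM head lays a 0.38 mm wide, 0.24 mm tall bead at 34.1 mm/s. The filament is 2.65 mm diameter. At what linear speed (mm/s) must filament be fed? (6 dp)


Q = 0.38 * 0.24 * 34.1 = 3.10992 mm^3/s
A_fil = pi*(2.65/2)^2 = 5.5154586 mm^2
v_feed = 3.10992 / 5.5154586 = 0.563855 mm/s


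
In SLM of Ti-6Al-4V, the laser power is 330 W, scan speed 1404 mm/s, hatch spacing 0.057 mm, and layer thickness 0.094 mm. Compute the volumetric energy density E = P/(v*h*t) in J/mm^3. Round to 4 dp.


E = 330 / (1404*0.057*0.094) = 43.8676 J/mm^3


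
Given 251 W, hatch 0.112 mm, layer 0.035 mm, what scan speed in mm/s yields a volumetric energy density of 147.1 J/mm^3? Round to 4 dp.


v = 251 / (147.1*0.112*0.035) = 435.2863 mm/s


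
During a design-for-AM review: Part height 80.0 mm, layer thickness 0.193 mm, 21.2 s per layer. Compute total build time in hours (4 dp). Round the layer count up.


Layers = ceil(80.0/0.193) = 415
t = 415 * 21.2 / 3600 = 2.4439 hrs


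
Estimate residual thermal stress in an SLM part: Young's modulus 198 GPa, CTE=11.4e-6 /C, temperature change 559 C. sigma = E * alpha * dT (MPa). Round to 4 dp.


sigma = 198*1000 * 11.4e-6 * 559 = 1261.7748 MPa


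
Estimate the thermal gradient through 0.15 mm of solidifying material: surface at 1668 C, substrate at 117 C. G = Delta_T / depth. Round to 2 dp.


G = (1668-117)/0.15 = 10340.0 C/mm


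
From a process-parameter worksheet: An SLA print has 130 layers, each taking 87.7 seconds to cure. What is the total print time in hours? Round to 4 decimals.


t = 130 * 87.7 / 3600 = 3.1669 hrs


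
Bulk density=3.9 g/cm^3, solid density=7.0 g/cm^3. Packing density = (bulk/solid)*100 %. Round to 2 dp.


Packing = (3.9/7.0)*100 = 55.71 %


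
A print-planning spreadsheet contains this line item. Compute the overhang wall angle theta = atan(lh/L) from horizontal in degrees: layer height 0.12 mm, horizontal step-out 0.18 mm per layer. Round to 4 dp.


angle = atan(0.12/0.18) = 33.6901 degrees


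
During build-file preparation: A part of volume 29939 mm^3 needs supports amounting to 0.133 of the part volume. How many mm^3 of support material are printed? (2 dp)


V_support = 29939 * 0.133 = 3981.89 mm^3


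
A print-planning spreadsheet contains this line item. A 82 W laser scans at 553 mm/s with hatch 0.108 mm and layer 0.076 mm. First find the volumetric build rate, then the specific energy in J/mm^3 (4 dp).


Build rate = 553 * 0.108 * 0.076 = 4.539024 mm^3/s
SE = 82 / 4.539024 = 18.0656 J/mm^3


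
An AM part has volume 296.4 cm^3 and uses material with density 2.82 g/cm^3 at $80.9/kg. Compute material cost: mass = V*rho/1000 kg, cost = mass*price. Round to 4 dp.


Mass = 296.4*2.82/1000 = 0.835848 kg
Cost = 0.835848 * 80.9 = 67.6201 $


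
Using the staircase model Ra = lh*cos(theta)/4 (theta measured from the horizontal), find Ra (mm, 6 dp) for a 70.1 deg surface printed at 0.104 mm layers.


Ra = 0.104 * cos(70.1) / 4 = 0.00885 mm


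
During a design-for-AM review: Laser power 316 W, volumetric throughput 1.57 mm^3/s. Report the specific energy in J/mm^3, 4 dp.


SE = 316 / 1.57 = 201.2739 J/mm^3


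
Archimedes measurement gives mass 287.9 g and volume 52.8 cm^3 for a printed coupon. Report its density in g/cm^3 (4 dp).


rho = 287.9 / 52.8 = 5.4527 g/cm^3


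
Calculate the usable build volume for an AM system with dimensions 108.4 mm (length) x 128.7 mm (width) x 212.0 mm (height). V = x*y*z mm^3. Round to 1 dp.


V = 108.4 * 128.7 * 212.0 = 2957629.0 mm^3


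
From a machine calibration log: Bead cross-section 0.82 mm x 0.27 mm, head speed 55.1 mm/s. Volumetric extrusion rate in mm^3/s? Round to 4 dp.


Rate = 0.82 * 0.27 * 55.1 = 12.1991 mm^3/s


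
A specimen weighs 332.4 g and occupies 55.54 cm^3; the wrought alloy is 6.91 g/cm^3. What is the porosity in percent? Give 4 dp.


rho_part = 332.4 / 55.54 = 5.98487577 g/cm^3
Porosity = (1 - 5.98487577/6.91)*100 = 13.3882 %


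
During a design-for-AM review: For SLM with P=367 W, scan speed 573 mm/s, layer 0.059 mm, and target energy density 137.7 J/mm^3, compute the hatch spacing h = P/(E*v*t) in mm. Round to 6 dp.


h = 367 / (137.7*573*0.059) = 0.078836 mm


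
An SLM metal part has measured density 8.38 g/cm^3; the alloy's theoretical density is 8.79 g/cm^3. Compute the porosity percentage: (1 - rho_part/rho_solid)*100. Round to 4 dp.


Porosity = (1-8.38/8.79)*100 = 4.6644 %


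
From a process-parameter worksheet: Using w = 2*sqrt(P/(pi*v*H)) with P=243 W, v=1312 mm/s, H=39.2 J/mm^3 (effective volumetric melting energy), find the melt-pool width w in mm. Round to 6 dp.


w = 2*sqrt(243/(pi*1312*39.2)) = 0.077562 mm


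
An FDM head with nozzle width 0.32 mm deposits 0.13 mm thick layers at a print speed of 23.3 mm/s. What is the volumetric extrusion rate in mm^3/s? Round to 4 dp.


Rate = 0.32 * 0.13 * 23.3 = 0.9693 mm^3/s


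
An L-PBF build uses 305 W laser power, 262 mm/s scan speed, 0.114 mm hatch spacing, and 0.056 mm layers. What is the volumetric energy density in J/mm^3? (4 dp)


E = 305 / (262*0.114*0.056) = 182.35 J/mm^3


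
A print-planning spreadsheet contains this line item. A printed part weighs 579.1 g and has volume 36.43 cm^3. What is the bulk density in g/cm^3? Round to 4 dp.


rho = 579.1 / 36.43 = 15.8962 g/cm^3


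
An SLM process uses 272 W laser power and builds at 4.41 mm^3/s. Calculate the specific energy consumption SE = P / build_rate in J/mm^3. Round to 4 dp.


SE = 272 / 4.41 = 61.678 J/mm^3


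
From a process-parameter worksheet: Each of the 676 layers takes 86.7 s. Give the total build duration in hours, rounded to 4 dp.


t = 676 * 86.7 / 3600 = 16.2803 hrs


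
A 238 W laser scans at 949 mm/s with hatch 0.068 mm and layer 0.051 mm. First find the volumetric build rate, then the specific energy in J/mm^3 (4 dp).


Build rate = 949 * 0.068 * 0.051 = 3.291132 mm^3/s
SE = 238 / 3.291132 = 72.3155 J/mm^3


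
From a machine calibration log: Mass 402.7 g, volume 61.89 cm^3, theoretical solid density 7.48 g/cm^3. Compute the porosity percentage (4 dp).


rho_part = 402.7 / 61.89 = 6.50670545 g/cm^3
Porosity = (1 - 6.50670545/7.48)*100 = 13.012 %


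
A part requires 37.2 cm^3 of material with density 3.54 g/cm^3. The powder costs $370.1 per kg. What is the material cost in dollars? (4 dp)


Mass = 37.2*3.54/1000 = 0.131688 kg
Cost = 0.131688 * 370.1 = 48.7377 $


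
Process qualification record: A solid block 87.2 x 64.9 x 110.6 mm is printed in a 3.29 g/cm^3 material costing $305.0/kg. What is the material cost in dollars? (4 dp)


V = 87.2 * 64.9 * 110.6 = 625916.368 mm^3 = 625.916368 cm^3
Mass = 625.916368 * 3.29 / 1000 = 2.05926485 kg
Cost = 2.05926485 * 305.0 = 628.0758 $


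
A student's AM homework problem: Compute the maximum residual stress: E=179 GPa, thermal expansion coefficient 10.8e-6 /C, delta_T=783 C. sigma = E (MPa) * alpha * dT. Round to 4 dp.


sigma = 179*1000 * 10.8e-6 * 783 = 1513.6956 MPa


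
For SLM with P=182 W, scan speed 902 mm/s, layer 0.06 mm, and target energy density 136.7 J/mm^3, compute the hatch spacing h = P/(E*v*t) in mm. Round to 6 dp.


h = 182 / (136.7*902*0.06) = 0.024601 mm


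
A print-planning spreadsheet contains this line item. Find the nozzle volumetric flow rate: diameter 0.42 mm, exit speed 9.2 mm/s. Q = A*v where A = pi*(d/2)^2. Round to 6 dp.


A = pi*(0.42/2)^2 = 0.13854424 mm^2
Q = 0.13854424 * 9.2 = 1.274607 mm^3/s


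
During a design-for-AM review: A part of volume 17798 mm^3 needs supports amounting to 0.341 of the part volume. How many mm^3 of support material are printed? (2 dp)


V_support = 17798 * 0.341 = 6069.12 mm^3


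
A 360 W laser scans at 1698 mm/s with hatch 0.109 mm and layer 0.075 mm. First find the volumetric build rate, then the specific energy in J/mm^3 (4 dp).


Build rate = 1698 * 0.109 * 0.075 = 13.88115 mm^3/s
SE = 360 / 13.88115 = 25.9345 J/mm^3


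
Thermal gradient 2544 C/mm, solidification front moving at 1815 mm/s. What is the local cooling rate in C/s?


CR = 2544 * 1815 = 4617360 C/s


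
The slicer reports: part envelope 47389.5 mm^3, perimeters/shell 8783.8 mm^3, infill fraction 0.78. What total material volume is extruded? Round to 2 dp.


V_infill = (47389.5 - 8783.8) * 0.78 = 30112.45
V_total = 8783.8 + 30112.45 = 38896.25 mm^3


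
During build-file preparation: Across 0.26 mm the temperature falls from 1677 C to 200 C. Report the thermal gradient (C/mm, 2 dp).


G = (1677-200)/0.26 = 5680.77 C/mm


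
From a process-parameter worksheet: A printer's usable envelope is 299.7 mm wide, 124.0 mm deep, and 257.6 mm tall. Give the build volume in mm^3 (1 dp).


V = 299.7 * 124.0 * 257.6 = 9573137.3 mm^3


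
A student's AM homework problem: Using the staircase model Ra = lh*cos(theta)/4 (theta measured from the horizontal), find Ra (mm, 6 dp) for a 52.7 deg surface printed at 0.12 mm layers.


Ra = 0.12 * cos(52.7) / 4 = 0.01818 mm


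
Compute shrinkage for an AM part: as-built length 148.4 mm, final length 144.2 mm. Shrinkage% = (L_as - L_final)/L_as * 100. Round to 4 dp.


Shrinkage = ((148.4-144.2)/148.4)*100 = 2.8302 %


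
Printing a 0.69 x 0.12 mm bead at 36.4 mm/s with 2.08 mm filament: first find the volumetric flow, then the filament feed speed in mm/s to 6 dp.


Q = 0.69 * 0.12 * 36.4 = 3.01392 mm^3/s
A_fil = pi*(2.08/2)^2 = 3.39794661 mm^2
v_feed = 3.01392 / 3.39794661 = 0.886983 mm/s


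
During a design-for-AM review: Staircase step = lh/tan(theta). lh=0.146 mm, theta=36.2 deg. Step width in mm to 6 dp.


step = 0.146 / tan(36.2) = 0.199484 mm
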